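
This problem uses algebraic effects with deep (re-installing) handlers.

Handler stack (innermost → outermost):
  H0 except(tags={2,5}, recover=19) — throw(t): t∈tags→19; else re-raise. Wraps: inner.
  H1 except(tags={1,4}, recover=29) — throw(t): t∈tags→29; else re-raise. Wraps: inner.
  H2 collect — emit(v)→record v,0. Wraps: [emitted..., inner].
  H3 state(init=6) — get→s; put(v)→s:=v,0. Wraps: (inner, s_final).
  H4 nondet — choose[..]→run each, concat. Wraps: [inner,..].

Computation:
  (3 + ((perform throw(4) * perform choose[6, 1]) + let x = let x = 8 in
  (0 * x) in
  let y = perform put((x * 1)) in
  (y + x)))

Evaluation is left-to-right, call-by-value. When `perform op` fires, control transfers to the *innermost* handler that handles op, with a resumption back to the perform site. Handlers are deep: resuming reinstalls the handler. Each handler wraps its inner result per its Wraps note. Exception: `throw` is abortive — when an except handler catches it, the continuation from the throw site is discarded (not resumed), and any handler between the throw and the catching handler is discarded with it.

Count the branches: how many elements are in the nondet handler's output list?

Answer: 1

Evaluation trace:
throw(4) @ H0 re-raised
throw(4) @ H1 caught ⇒ 29
H2 returns [29]
H3 returns ([29], 6)
H4 returns [([29], 6)]
= [([29], 6)]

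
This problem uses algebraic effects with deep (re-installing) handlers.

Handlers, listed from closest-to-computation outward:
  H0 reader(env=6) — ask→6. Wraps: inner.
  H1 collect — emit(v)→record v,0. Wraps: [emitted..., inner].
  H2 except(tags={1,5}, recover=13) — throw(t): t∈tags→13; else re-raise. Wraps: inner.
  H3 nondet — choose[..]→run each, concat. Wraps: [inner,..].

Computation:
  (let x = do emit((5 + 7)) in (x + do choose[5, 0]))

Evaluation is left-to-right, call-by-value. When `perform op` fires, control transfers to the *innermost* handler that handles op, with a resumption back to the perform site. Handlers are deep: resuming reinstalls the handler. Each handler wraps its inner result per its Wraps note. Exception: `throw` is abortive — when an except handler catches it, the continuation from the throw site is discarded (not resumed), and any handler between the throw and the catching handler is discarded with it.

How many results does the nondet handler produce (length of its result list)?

Answer: 2

Evaluation trace:
emit(12) @ H1 ⇒ out+=12
choose[5, 0] @ H3
  branch[0] choose=5:
    H0 returns 5
    H1 returns [12, 5]
    H2 returns [12, 5]
    H3 returns [[12, 5]]
  branch[1] choose=0:
    H0 returns 0
    H1 returns [12, 0]
    H2 returns [12, 0]
    H3 returns [[12, 0]]
= [[12, 5], [12, 0]]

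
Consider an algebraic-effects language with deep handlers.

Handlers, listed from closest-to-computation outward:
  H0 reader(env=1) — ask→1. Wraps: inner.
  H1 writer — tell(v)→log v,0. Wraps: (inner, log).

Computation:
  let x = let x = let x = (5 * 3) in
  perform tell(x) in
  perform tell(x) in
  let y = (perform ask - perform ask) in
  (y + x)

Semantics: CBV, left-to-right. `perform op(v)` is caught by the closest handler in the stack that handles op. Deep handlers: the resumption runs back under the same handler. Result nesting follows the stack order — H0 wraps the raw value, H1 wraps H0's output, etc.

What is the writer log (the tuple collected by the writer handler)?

Answer: (15, 0)

Evaluation trace:
tell(15) @ H1 ⇒ log+=15
tell(0) @ H1 ⇒ log+=0
ask @ H0 ⇒ 1
ask @ H0 ⇒ 1
H0 returns 0
H1 returns (0, (15, 0))
= (0, (15, 0))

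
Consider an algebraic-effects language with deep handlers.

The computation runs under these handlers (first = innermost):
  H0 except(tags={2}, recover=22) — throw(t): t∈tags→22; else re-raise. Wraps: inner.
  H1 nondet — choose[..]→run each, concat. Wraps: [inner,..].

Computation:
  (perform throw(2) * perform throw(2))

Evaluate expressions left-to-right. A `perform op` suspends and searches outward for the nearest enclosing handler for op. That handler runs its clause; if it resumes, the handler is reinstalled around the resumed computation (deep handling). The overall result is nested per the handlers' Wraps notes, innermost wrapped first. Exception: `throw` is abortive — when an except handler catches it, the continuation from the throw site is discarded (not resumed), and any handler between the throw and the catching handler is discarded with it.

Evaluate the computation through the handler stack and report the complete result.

Evaluation trace:
throw(2) @ H0 caught ⇒ 22
H1 returns [22]
= [22]

Answer: [22]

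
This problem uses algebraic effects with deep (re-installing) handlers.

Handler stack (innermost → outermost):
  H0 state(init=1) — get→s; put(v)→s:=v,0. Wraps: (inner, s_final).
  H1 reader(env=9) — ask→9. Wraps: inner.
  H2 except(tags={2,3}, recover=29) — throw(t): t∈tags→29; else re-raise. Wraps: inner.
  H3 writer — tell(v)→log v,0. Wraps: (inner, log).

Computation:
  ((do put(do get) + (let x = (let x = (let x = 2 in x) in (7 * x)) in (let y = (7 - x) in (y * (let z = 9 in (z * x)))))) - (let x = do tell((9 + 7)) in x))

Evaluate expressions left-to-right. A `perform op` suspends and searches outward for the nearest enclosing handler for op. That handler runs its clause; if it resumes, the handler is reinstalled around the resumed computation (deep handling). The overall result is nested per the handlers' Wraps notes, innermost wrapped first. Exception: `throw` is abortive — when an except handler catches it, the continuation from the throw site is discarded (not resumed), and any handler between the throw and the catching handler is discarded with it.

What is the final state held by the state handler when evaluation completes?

Working:
get @ H0 ⇒ 1
put(1) @ H0 ⇒ s:=1
tell(16) @ H3 ⇒ log+=16
H0 returns (-882, 1)
H1 returns (-882, 1)
H2 returns (-882, 1)
H3 returns ((-882, 1), (16))
= ((-882, 1), (16))

Answer: 1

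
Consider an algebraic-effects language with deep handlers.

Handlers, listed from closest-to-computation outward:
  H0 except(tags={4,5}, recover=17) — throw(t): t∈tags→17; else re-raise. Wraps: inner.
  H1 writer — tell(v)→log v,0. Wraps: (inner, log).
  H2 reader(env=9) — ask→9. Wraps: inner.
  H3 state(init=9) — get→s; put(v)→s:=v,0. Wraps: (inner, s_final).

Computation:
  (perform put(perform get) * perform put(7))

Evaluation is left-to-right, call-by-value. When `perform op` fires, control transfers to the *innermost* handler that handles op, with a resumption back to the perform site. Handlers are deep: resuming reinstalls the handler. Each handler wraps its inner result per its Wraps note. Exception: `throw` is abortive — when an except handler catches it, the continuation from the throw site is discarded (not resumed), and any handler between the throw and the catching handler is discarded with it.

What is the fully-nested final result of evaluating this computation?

Evaluation trace:
get @ H3 ⇒ 9
put(9) @ H3 ⇒ s:=9
put(7) @ H3 ⇒ s:=7
H0 returns 0
H1 returns (0, ())
H2 returns (0, ())
H3 returns ((0, ()), 7)
= ((0, ()), 7)

Answer: ((0, ()), 7)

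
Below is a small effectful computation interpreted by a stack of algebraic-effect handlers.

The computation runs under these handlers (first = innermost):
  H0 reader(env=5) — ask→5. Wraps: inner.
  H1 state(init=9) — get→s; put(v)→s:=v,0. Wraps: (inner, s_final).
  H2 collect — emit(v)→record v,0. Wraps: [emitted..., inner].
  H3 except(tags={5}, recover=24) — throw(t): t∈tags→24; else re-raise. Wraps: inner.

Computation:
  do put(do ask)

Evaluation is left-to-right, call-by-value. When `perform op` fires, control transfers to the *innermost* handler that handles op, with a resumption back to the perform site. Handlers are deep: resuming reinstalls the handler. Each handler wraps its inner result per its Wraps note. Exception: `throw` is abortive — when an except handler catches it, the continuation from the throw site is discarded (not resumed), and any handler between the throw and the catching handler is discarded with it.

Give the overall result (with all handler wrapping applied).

Working:
ask @ H0 ⇒ 5
put(5) @ H1 ⇒ s:=5
H0 returns 0
H1 returns (0, 5)
H2 returns [(0, 5)]
H3 returns [(0, 5)]
= [(0, 5)]

Answer: [(0, 5)]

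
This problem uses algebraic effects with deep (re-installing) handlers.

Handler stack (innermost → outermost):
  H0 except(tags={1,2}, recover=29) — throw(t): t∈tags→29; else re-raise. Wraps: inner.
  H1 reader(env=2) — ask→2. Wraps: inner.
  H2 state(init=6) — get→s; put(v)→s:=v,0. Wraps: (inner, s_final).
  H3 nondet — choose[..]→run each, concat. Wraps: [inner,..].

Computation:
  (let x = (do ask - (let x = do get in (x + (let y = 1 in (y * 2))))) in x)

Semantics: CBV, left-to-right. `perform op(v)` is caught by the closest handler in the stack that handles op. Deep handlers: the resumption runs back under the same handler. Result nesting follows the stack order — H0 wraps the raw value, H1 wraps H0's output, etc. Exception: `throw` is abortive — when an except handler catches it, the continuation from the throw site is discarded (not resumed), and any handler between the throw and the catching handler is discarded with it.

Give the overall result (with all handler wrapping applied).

Answer: [(-6, 6)]

Step-by-step:
ask @ H1 ⇒ 2
get @ H2 ⇒ 6
H0 returns -6
H1 returns -6
H2 returns (-6, 6)
H3 returns [(-6, 6)]
= [(-6, 6)]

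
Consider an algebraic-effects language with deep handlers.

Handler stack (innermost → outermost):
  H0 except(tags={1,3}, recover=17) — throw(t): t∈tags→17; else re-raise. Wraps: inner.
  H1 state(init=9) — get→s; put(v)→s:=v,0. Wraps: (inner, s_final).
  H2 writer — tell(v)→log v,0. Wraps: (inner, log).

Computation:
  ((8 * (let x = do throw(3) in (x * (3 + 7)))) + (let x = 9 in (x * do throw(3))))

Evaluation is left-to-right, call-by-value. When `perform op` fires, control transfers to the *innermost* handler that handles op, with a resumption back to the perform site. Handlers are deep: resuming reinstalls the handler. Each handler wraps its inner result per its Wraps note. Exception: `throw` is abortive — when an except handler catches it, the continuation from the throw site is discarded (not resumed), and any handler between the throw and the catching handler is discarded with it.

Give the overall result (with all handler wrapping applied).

Working:
throw(3) @ H0 caught ⇒ 17
H1 returns (17, 9)
H2 returns ((17, 9), ())
= ((17, 9), ())

Answer: ((17, 9), ())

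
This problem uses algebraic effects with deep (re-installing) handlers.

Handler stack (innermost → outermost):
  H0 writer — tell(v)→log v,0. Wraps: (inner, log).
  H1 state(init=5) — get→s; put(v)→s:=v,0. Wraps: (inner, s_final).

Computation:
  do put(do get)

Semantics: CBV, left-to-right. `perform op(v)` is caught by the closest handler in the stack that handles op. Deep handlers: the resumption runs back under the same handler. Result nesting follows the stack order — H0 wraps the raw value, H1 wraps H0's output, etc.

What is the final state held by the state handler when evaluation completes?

Answer: 5

Working:
get @ H1 ⇒ 5
put(5) @ H1 ⇒ s:=5
H0 returns (0, ())
H1 returns ((0, ()), 5)
= ((0, ()), 5)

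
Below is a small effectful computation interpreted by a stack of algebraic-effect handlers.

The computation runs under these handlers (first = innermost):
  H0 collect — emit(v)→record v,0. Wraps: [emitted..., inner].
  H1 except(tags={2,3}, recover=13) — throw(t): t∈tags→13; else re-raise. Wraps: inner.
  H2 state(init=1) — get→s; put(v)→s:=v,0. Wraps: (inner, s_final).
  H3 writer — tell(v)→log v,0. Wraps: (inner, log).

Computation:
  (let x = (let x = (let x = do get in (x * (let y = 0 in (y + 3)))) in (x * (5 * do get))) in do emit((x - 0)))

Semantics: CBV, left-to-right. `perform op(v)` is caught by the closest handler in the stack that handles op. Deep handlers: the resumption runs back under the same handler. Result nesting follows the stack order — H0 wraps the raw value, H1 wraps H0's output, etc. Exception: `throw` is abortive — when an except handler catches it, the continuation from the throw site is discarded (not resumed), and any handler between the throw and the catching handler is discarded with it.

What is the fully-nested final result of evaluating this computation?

Answer: (([15, 0], 1), ())

Working:
get @ H2 ⇒ 1
get @ H2 ⇒ 1
emit(15) @ H0 ⇒ out+=15
H0 returns [15, 0]
H1 returns [15, 0]
H2 returns ([15, 0], 1)
H3 returns (([15, 0], 1), ())
= (([15, 0], 1), ())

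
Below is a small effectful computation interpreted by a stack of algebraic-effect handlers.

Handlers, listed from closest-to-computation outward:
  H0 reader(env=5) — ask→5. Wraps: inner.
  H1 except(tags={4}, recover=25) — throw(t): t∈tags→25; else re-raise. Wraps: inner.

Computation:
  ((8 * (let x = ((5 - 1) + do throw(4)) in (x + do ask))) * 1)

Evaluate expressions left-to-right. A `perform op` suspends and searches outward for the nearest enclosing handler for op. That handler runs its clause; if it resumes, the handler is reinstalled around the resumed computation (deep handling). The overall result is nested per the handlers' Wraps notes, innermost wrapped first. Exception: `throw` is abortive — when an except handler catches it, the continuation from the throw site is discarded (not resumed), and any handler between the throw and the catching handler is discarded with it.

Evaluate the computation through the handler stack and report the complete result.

Answer: 25

Evaluation trace:
throw(4) @ H1 caught ⇒ 25
= 25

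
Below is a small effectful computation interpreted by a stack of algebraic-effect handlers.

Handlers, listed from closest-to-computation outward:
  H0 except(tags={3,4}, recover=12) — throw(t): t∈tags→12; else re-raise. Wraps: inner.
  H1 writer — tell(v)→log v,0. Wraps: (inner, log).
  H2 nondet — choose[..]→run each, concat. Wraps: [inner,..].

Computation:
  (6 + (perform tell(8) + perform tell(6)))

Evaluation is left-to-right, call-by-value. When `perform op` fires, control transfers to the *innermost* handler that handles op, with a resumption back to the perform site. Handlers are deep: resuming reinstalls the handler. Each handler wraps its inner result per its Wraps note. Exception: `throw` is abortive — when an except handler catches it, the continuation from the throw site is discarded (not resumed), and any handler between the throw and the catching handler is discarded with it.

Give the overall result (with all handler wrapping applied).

Evaluation trace:
tell(8) @ H1 ⇒ log+=8
tell(6) @ H1 ⇒ log+=6
H0 returns 6
H1 returns (6, (8, 6))
H2 returns [(6, (8, 6))]
= [(6, (8, 6))]

Answer: [(6, (8, 6))]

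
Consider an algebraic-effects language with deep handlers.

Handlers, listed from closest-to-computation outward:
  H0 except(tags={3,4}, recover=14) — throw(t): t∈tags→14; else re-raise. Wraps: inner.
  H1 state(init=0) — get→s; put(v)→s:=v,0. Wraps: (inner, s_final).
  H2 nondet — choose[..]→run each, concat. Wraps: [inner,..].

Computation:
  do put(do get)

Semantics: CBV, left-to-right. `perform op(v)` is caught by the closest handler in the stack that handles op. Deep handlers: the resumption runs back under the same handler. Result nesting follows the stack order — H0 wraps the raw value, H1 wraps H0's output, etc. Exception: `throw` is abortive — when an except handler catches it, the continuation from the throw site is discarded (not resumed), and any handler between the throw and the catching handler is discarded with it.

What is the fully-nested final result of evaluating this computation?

Answer: [(0, 0)]

Evaluation trace:
get @ H1 ⇒ 0
put(0) @ H1 ⇒ s:=0
H0 returns 0
H1 returns (0, 0)
H2 returns [(0, 0)]
= [(0, 0)]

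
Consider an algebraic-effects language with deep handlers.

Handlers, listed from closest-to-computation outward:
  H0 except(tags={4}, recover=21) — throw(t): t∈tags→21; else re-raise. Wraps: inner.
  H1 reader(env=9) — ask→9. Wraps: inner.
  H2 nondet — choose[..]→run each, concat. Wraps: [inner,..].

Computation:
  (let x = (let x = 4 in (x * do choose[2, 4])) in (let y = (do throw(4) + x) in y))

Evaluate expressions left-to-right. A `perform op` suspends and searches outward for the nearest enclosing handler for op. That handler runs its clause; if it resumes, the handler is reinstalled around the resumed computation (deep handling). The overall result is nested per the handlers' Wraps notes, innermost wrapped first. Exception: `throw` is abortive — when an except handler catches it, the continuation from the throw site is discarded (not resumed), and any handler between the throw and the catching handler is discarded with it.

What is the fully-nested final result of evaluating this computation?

Working:
choose[2, 4] @ H2
  branch[0] choose=2:
    throw(4) @ H0 caught ⇒ 21
    H1 returns 21
    H2 returns [21]
  branch[1] choose=4:
    throw(4) @ H0 caught ⇒ 21
    H1 returns 21
    H2 returns [21]
= [21, 21]

Answer: [21, 21]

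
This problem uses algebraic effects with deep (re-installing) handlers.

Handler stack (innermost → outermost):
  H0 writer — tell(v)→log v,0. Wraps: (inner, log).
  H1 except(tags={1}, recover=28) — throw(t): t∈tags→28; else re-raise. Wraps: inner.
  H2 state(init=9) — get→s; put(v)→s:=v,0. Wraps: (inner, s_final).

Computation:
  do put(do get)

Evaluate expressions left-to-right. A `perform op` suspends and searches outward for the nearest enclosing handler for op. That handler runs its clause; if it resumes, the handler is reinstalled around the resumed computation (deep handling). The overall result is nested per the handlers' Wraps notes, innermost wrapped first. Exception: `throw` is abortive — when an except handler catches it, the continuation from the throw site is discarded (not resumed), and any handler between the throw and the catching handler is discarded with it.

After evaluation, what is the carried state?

Answer: 9

Evaluation trace:
get @ H2 ⇒ 9
put(9) @ H2 ⇒ s:=9
H0 returns (0, ())
H1 returns (0, ())
H2 returns ((0, ()), 9)
= ((0, ()), 9)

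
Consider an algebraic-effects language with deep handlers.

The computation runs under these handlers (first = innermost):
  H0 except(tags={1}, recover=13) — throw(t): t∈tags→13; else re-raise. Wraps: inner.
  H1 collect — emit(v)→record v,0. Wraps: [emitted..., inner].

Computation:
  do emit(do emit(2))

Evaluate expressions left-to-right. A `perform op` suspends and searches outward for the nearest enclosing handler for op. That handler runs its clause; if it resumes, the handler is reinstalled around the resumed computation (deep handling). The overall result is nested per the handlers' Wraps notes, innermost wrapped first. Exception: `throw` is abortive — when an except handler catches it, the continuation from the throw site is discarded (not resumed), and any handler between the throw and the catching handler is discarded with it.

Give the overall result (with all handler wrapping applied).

Answer: [2, 0, 0]

Working:
emit(2) @ H1 ⇒ out+=2
emit(0) @ H1 ⇒ out+=0
H0 returns 0
H1 returns [2, 0, 0]
= [2, 0, 0]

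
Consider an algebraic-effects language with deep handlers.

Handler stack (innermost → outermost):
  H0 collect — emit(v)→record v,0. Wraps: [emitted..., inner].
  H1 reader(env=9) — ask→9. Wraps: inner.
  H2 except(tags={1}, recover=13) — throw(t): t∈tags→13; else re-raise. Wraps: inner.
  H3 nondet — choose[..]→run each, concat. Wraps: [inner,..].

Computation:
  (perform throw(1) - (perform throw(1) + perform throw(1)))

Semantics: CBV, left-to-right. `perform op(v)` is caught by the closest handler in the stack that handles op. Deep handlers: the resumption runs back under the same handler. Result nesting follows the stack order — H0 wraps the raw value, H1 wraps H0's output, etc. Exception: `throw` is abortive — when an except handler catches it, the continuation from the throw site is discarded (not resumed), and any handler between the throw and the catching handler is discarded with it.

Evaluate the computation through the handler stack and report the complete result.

Answer: [13]

Working:
throw(1) @ H2 caught ⇒ 13
H3 returns [13]
= [13]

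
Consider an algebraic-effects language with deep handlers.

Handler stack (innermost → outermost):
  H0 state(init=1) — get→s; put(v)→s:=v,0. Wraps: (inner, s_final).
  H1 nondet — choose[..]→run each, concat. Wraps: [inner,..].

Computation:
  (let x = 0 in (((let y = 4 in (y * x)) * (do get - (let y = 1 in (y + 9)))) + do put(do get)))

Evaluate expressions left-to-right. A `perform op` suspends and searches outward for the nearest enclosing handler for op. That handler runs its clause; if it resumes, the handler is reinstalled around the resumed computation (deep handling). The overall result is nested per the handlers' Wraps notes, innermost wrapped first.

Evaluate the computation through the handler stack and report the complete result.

Answer: [(0, 1)]

Evaluation trace:
get @ H0 ⇒ 1
get @ H0 ⇒ 1
put(1) @ H0 ⇒ s:=1
H0 returns (0, 1)
H1 returns [(0, 1)]
= [(0, 1)]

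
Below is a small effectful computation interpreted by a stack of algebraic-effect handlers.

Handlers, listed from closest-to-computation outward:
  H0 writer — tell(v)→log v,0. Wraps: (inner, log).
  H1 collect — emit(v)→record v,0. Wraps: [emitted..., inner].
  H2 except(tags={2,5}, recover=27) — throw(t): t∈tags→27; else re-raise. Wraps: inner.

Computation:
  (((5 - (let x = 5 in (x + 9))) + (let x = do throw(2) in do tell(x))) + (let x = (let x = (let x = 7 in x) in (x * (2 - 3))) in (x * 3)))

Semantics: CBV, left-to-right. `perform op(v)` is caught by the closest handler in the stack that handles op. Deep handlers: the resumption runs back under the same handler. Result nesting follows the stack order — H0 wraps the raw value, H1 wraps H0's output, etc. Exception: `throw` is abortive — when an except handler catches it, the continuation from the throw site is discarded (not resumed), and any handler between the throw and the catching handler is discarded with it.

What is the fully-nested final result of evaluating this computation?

Step-by-step:
throw(2) @ H2 caught ⇒ 27
= 27

Answer: 27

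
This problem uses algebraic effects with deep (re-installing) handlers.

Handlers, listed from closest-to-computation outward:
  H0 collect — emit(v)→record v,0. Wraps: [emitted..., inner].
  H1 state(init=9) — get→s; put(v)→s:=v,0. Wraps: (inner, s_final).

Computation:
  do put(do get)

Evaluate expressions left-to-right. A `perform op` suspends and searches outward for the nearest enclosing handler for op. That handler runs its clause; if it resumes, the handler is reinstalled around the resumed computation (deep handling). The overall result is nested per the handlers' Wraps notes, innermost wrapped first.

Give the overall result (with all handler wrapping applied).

Answer: ([0], 9)

Evaluation trace:
get @ H1 ⇒ 9
put(9) @ H1 ⇒ s:=9
H0 returns [0]
H1 returns ([0], 9)
= ([0], 9)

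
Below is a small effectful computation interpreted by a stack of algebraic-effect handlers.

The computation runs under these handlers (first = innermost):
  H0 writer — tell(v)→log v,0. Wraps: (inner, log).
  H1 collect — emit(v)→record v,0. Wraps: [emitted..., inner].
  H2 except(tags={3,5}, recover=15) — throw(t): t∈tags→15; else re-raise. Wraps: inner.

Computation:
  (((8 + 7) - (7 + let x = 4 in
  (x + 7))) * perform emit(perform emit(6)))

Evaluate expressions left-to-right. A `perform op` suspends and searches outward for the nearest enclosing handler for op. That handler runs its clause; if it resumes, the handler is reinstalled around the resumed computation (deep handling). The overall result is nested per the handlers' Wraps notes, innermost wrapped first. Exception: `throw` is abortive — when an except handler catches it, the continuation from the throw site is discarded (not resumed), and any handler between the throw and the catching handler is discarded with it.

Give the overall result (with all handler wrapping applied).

Answer: [6, 0, (0, ())]

Step-by-step:
emit(6) @ H1 ⇒ out+=6
emit(0) @ H1 ⇒ out+=0
H0 returns (0, ())
H1 returns [6, 0, (0, ())]
H2 returns [6, 0, (0, ())]
= [6, 0, (0, ())]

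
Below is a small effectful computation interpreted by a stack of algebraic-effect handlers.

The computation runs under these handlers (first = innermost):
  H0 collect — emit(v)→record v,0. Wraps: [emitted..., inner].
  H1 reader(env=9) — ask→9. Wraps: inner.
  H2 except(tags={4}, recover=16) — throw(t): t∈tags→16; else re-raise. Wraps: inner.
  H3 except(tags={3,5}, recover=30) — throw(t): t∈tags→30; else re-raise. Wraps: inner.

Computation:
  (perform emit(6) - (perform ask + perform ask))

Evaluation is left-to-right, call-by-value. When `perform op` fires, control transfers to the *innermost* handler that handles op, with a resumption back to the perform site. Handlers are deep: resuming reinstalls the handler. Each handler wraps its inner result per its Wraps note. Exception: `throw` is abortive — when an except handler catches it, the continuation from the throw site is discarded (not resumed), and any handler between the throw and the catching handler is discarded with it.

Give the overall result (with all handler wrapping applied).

Answer: [6, -18]

Step-by-step:
emit(6) @ H0 ⇒ out+=6
ask @ H1 ⇒ 9
ask @ H1 ⇒ 9
H0 returns [6, -18]
H1 returns [6, -18]
H2 returns [6, -18]
H3 returns [6, -18]
= [6, -18]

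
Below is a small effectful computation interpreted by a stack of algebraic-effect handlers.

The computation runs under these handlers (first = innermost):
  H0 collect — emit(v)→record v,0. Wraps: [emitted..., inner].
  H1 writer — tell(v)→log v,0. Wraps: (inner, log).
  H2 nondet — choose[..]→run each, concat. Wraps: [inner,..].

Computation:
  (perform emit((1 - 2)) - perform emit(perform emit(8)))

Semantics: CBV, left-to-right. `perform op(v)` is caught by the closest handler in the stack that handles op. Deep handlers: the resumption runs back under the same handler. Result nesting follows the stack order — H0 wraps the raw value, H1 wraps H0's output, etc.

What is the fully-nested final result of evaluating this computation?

Answer: [([-1, 8, 0, 0], ())]

Working:
emit(-1) @ H0 ⇒ out+=-1
emit(8) @ H0 ⇒ out+=8
emit(0) @ H0 ⇒ out+=0
H0 returns [-1, 8, 0, 0]
H1 returns ([-1, 8, 0, 0], ())
H2 returns [([-1, 8, 0, 0], ())]
= [([-1, 8, 0, 0], ())]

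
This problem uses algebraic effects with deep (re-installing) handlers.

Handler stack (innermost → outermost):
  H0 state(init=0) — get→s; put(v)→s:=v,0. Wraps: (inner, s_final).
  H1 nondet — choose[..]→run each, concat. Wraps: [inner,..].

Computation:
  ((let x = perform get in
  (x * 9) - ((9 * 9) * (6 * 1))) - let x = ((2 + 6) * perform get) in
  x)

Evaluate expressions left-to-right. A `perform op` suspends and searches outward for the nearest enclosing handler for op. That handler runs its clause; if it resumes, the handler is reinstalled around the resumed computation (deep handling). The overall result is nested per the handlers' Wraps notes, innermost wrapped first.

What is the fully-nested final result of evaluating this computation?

Working:
get @ H0 ⇒ 0
get @ H0 ⇒ 0
H0 returns (-486, 0)
H1 returns [(-486, 0)]
= [(-486, 0)]

Answer: [(-486, 0)]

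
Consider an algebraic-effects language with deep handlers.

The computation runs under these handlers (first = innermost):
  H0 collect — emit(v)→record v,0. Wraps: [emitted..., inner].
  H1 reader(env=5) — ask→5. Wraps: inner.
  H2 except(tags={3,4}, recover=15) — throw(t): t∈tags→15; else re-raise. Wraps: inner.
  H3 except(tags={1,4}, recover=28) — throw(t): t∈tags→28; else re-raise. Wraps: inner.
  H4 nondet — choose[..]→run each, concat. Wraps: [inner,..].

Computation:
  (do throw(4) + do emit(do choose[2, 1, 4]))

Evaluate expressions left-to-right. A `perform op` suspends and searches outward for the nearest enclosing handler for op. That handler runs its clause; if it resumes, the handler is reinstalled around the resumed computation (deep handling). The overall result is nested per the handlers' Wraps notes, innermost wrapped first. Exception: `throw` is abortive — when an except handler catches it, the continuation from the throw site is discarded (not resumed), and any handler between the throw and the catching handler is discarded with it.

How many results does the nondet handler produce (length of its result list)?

Answer: 1

Working:
throw(4) @ H2 caught ⇒ 15
H3 returns 15
H4 returns [15]
= [15]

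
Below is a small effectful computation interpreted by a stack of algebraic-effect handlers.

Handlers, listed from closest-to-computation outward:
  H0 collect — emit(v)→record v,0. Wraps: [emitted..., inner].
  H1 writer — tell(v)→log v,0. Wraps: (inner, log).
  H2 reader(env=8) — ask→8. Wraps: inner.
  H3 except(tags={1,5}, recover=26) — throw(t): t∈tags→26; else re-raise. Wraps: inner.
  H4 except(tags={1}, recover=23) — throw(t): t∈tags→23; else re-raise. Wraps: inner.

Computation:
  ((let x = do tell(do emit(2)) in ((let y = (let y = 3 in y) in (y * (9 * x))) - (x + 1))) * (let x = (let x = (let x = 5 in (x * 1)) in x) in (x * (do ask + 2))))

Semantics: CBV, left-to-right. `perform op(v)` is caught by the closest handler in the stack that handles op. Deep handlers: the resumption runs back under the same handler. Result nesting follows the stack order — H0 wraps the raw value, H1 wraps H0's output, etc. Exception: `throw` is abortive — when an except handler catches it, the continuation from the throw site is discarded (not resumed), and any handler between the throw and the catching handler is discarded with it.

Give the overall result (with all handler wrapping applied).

Answer: ([2, -50], (0))

Step-by-step:
emit(2) @ H0 ⇒ out+=2
tell(0) @ H1 ⇒ log+=0
ask @ H2 ⇒ 8
H0 returns [2, -50]
H1 returns ([2, -50], (0))
H2 returns ([2, -50], (0))
H3 returns ([2, -50], (0))
H4 returns ([2, -50], (0))
= ([2, -50], (0))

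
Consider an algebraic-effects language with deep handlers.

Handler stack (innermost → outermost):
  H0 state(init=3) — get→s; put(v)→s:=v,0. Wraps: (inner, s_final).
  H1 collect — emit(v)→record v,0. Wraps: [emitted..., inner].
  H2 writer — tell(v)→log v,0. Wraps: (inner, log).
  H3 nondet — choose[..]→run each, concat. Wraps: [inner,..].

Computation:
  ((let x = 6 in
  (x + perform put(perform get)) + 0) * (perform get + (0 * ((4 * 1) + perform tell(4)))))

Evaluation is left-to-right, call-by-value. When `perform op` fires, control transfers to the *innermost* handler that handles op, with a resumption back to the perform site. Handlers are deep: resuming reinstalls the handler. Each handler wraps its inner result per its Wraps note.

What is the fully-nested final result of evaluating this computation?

Evaluation trace:
get @ H0 ⇒ 3
put(3) @ H0 ⇒ s:=3
get @ H0 ⇒ 3
tell(4) @ H2 ⇒ log+=4
H0 returns (18, 3)
H1 returns [(18, 3)]
H2 returns ([(18, 3)], (4))
H3 returns [([(18, 3)], (4))]
= [([(18, 3)], (4))]

Answer: [([(18, 3)], (4))]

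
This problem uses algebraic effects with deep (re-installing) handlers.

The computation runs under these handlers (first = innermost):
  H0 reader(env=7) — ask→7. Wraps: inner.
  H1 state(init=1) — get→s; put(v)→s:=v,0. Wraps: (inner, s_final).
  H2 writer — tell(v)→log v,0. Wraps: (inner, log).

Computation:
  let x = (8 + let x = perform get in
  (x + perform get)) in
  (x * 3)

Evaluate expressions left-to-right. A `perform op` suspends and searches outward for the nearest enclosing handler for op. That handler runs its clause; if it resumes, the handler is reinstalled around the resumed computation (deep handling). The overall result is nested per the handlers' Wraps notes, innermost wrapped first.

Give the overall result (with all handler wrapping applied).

Working:
get @ H1 ⇒ 1
get @ H1 ⇒ 1
H0 returns 30
H1 returns (30, 1)
H2 returns ((30, 1), ())
= ((30, 1), ())

Answer: ((30, 1), ())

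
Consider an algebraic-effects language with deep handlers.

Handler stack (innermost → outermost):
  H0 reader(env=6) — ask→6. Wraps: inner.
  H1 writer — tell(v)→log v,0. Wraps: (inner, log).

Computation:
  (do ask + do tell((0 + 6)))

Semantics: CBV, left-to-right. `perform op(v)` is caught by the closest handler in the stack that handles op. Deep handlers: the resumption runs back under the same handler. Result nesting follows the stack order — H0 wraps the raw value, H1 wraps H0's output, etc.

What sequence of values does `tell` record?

Step-by-step:
ask @ H0 ⇒ 6
tell(6) @ H1 ⇒ log+=6
H0 returns 6
H1 returns (6, (6))
= (6, (6))

Answer: (6)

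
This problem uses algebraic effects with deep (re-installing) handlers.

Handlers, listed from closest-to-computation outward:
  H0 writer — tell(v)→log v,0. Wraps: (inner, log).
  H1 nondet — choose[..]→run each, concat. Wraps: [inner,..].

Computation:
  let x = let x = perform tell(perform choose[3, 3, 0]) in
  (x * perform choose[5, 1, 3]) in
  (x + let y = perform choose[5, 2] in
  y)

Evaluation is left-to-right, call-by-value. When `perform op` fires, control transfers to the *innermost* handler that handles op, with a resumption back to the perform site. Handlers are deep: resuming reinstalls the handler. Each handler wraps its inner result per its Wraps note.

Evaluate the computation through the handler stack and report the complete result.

Answer: [(5, (3)), (2, (3)), (5, (3)), (2, (3)), (5, (3)), (2, (3)), (5, (3)), (2, (3)), (5, (3)), (2, (3)), (5, (3)), (2, (3)), (5, (0)), (2, (0)), (5, (0)), (2, (0)), (5, (0)), (2, (0))]

Evaluation trace:
choose[3, 3, 0] @ H1
  branch[0] choose=3:
    tell(3) @ H0 ⇒ log+=3
    choose[5, 1, 3] @ H1
      branch[0] choose=5:
        choose[5, 2] @ H1
          branch[0] choose=5:
            H0 returns (5, (3))
            H1 returns [(5, (3))]
          branch[1] choose=2:
            H0 returns (2, (3))
            H1 returns [(2, (3))]
      branch[1] choose=1:
        choose[5, 2] @ H1
          branch[0] choose=5:
            H0 returns (5, (3))
            H1 returns [(5, (3))]
          branch[1] choose=2:
            H0 returns (2, (3))
            H1 returns [(2, (3))]
      branch[2] choose=3:
        choose[5, 2] @ H1
          branch[0] choose=5:
            H0 returns (5, (3))
            H1 returns [(5, (3))]
          branch[1] choose=2:
            H0 returns (2, (3))
            H1 returns [(2, (3))]
  branch[1] choose=3:
    tell(3) @ H0 ⇒ log+=3
    choose[5, 1, 3] @ H1
      branch[0] choose=5:
        choose[5, 2] @ H1
          branch[0] choose=5:
            H0 returns (5, (3))
            H1 returns [(5, (3))]
          branch[1] choose=2:
            H0 returns (2, (3))
            H1 returns [(2, (3))]
      branch[1] choose=1:
        choose[5, 2] @ H1
          branch[0] choose=5:
            H0 returns (5, (3))
            H1 returns [(5, (3))]
          branch[1] choose=2:
            H0 returns (2, (3))
            H1 returns [(2, (3))]
      branch[2] choose=3:
        choose[5, 2] @ H1
          branch[0] choose=5:
            H0 returns (5, (3))
            H1 returns [(5, (3))]
          branch[1] choose=2:
            H0 returns (2, (3))
            H1 returns [(2, (3))]
  branch[2] choose=0:
    tell(0) @ H0 ⇒ log+=0
    choose[5, 1, 3] @ H1
      branch[0] choose=5:
        choose[5, 2] @ H1
          branch[0] choose=5:
            H0 returns (5, (0))
            H1 returns [(5, (0))]
          branch[1] choose=2:
            H0 returns (2, (0))
            H1 returns [(2, (0))]
      branch[1] choose=1:
        choose[5, 2] @ H1
          branch[0] choose=5:
            H0 returns (5, (0))
            H1 returns [(5, (0))]
          branch[1] choose=2:
            H0 returns (2, (0))
            H1 returns [(2, (0))]
      branch[2] choose=3:
        choose[5, 2] @ H1
          branch[0] choose=5:
            H0 returns (5, (0))
            H1 returns [(5, (0))]
          branch[1] choose=2:
            H0 returns (2, (0))
            H1 returns [(2, (0))]
= [(5, (3)), (2, (3)), (5, (3)), (2, (3)), (5, (3)), (2, (3)), (5, (3)), (2, (3)), (5, (3)), (2, (3)), (5, (3)), (2, (3)), (5, (0)), (2, (0)), (5, (0)), (2, (0)), (5, (0)), (2, (0))]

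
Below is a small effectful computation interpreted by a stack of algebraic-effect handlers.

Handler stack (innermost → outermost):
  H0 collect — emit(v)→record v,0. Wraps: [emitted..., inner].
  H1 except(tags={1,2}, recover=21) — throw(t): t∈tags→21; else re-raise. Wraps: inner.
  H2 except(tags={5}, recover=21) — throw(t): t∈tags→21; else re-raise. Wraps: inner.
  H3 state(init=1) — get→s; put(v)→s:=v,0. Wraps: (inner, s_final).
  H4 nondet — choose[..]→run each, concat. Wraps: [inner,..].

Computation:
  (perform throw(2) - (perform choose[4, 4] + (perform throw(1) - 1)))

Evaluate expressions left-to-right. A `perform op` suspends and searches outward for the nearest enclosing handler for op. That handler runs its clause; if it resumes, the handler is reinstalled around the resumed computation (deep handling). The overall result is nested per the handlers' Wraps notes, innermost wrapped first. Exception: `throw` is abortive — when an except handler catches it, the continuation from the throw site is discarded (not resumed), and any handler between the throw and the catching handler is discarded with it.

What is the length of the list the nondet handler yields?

Working:
throw(2) @ H1 caught ⇒ 21
H2 returns 21
H3 returns (21, 1)
H4 returns [(21, 1)]
= [(21, 1)]

Answer: 1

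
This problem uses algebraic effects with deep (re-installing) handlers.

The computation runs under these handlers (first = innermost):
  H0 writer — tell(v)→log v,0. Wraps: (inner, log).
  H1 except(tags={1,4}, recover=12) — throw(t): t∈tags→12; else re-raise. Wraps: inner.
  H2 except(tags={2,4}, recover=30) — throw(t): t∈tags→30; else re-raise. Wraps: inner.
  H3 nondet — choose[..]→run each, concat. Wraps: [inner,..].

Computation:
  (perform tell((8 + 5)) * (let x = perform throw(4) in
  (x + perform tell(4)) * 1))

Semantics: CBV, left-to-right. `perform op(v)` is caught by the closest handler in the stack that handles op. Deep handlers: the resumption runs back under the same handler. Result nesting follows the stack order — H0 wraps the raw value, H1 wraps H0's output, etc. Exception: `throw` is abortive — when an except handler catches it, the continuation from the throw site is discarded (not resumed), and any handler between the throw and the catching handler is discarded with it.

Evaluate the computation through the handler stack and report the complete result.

Step-by-step:
tell(13) @ H0 ⇒ log+=13
throw(4) @ H1 caught ⇒ 12
H2 returns 12
H3 returns [12]
= [12]

Answer: [12]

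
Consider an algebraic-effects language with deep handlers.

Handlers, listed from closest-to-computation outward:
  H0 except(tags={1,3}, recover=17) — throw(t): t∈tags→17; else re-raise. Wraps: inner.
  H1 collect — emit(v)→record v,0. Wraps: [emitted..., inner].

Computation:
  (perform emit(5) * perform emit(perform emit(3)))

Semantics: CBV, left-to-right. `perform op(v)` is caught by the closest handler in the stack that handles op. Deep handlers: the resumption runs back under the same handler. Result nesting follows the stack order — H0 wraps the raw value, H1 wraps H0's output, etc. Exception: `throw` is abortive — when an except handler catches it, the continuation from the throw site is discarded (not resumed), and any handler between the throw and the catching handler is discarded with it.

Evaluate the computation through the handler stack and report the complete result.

Answer: [5, 3, 0, 0]

Evaluation trace:
emit(5) @ H1 ⇒ out+=5
emit(3) @ H1 ⇒ out+=3
emit(0) @ H1 ⇒ out+=0
H0 returns 0
H1 returns [5, 3, 0, 0]
= [5, 3, 0, 0]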